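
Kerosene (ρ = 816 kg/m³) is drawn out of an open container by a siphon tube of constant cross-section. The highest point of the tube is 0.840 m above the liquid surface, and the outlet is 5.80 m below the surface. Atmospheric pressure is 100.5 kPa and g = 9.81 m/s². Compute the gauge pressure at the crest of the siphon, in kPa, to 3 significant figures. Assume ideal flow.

The outlet speed comes from Torricelli: v = √(2g·5.80) = 10.7 m/s.
Continuity keeps v the same throughout the tube; from surface to crest, P_atm + 0 = P_top + ½ρv² + ρg·h_top.
P_top = 100500 − ½·816·10.7² − 816·9.81·0.840 = 47300 Pa. So P_gauge = P_top − P_atm = -53200 Pa.

P_gauge ≈ -53.2 kPa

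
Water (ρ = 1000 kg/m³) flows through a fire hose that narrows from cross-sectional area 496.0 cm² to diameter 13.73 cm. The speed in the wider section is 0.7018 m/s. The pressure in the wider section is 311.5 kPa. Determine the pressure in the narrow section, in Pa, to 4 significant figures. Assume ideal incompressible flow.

Continuity gives A₁v₁ = A₂v₂, so v₂ = (496.0 cm²)/(148.1 cm²) × 0.7018 m/s = 2.351 m/s.
Bernoulli (h₁ = h₂): P₁ − P₂ = ½ρ(v₂² − v₁²).
P₂ = P₁ − ½ρ(v₂² − v₁²) = 311500 − ½·1000·(2.351² − 0.7018²) = 311500 − 2517 = 309000 Pa.

P₂ ≈ 309000 Pa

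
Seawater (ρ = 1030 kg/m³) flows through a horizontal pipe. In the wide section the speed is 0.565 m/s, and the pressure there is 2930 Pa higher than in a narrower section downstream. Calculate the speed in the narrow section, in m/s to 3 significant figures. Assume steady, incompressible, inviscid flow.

2.45 m/s

With h₁ = h₂, rearranging Bernoulli gives v₂ = √(v₁² + 2ΔP/ρ).
v₂ = √(0.565² + 2·2930/1030) = √(0.319 + 5.69) = 2.45 m/s.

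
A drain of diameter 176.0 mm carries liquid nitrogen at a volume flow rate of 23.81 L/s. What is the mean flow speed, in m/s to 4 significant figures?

Q = 23.81 L/s = 0.02381 m³/s.
v = Q/A = 0.02381 / 0.02433 = 0.9787 m/s.

v ≈ 0.9787 m/s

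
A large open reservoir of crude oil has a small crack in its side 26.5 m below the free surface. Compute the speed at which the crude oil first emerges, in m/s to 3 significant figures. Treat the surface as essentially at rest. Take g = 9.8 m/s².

With the surface at rest and both surface and jet at atmospheric pressure, Bernoulli gives ρg h = ½ρv², so v = √(2gh) = √(2·9.8·26.5) = 22.8 m/s.

22.8 m/s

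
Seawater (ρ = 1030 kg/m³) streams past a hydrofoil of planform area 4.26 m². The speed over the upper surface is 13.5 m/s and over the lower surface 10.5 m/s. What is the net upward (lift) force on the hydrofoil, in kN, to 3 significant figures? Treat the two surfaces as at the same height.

The faster flow above has the lower pressure; Bernoulli (same height) gives ΔP = ½ρ(v_up² − v_low²).
ΔP = ½·1030·(13.5² − 10.5²) = 37100 Pa.
Lift = ΔP · A = 37100 × 4.26 = 158000 N.

F ≈ 158 kN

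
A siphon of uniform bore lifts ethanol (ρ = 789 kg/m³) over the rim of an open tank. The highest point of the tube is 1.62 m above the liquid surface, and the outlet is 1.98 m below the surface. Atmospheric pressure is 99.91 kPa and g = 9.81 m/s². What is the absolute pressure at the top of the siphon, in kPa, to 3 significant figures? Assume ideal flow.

P_top ≈ 72.0 kPa

Bernoulli surface→outlet gives ½v² = g·h_out, so v = √(2·9.81·1.98) = 6.23 m/s.
Continuity keeps v the same throughout the tube; from surface to crest, P_atm + 0 = P_top + ½ρv² + ρg·h_top.
P_top = 99910 − ½·789·6.23² − 789·9.81·1.62 = 72000 Pa.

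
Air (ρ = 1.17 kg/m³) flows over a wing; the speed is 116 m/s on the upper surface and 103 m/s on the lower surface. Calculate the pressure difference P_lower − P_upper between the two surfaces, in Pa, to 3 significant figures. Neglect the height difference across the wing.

Bernoulli (same height): P_lower − P_upper = ½ρ(v_upper² − v_lower²).
ΔP = ½·1.17·(116² − 103²) = 1670 Pa.

ΔP = 1670 Pa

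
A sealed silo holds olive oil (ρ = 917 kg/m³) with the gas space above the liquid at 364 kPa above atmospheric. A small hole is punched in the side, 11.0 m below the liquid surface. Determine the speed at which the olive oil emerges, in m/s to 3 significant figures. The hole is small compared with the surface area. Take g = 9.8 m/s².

v ≈ 31.8 m/s

Take point 1 at the surface (v₁ ≈ 0) and point 2 at the hole (at atmospheric pressure). Bernoulli: P₁ + ρg h = P_atm + ½ρv₂².
With P₁ − P_atm = 364000 Pa, v₂ = √(2gh + 2ΔP/ρ) = √(2·9.8·11.0 + 2·364000/917) = 31.8 m/s.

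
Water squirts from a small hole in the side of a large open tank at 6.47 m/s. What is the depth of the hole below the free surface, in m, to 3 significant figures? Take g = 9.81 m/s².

For a small hole in a large open tank, ½v² = gh, giving h = v²/(2g).
h = 6.47²/(2·9.81) = 41.9/19.62 = 2.13 m.

h ≈ 2.13 m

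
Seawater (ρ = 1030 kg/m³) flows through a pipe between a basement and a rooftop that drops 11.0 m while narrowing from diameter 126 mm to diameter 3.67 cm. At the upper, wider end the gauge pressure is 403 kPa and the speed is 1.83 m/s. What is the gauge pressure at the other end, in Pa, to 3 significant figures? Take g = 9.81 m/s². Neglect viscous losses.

Mass conservation (A₁v₁ = A₂v₂) gives v₂ = 1.83 × 125/10.6 = 21.6 m/s.
Bernoulli: P₁ + ½ρv₁² + ρg h₁ = P₂ + ½ρv₂² + ρg h₂, so P₂ = P₁ + ½ρ(v₁² − v₂²) − ρg(h₂ − h₁).
P₂ = 403000 + ½·1030·(1.83² − 21.6²) − 1030·9.81·(−11.0) = 403000 + (-238000) − (-111000) = 276000 Pa.

P₂ ≈ 276000 Pa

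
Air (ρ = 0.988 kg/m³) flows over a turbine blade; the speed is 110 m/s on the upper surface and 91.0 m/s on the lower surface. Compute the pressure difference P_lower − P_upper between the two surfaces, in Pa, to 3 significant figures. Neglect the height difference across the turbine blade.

ΔP = 1890 Pa

The pressure is lower where the speed is higher: ΔP = ½ρ(v_up² − v_low²).
ΔP = ½·0.988·(110² − 91.0²) = 1890 Pa.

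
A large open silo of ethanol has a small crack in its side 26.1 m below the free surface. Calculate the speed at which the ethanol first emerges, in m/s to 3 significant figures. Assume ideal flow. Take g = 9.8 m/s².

v ≈ 22.6 m/s

Bernoulli from surface to hole (P equal, v_surface ≈ 0): v = √(2gh) = √(2×9.8×26.1) = 22.6 m/s.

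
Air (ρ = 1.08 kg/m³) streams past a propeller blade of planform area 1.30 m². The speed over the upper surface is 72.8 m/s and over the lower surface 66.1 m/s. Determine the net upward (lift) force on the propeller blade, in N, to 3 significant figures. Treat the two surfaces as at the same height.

The faster flow above has the lower pressure; Bernoulli (same height) gives ΔP = ½ρ(v_up² − v_low²).
ΔP = ½·1.08·(72.8² − 66.1²) = 503 Pa.
Lift = ΔP · A = 503 × 1.30 = 653 N.

F ≈ 653 N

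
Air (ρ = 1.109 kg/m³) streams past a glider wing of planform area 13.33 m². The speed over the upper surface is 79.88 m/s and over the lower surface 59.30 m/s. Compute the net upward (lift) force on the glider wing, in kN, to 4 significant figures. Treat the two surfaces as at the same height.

From P + ½ρv² = const at equal height, P_low − P_up = ½ρ(v_up² − v_low²).
ΔP = ½·1.109·(79.88² − 59.30²) = 1588 Pa.
Lift = ΔP · A = 1588 × 13.33 = 21170 N.

F ≈ 21.17 kN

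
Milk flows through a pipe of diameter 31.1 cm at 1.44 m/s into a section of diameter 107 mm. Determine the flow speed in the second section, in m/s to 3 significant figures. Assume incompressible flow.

By continuity, v₂ = v₁·A₁/A₂ = 1.44·(760/89.9) = 12.2 m/s.

v₂ = 12.2 m/s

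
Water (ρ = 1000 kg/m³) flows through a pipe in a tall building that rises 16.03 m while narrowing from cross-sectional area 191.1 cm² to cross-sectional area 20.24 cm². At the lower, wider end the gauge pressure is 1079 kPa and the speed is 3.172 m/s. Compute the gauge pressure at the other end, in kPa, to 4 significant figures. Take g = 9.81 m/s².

478.3 kPa

By continuity, v₂ = v₁·A₁/A₂ = 3.172·(191.1/20.24) = 29.95 m/s.
Energy conservation along the streamline gives P₂ = P₁ − ½ρ(v₂² − v₁²) − ρg(h₂ − h₁).
P₂ = 1079000 + ½·1000·(3.172² − 29.95²) − 1000·9.81·(+16.03) = 1079000 + (-443400) − (157300) = 478300 Pa.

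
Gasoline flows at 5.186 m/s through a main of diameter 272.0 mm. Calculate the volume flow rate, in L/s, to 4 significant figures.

301.3 L/s

Q = A·v = 0.05811 m² × 5.186 m/s = 0.3013 m³/s.
Converting: 0.3013 m³/s × 1000 = 301.3 L/s.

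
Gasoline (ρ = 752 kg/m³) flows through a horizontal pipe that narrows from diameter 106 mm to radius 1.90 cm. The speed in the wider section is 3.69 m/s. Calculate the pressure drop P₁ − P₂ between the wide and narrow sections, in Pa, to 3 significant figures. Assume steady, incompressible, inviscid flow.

By continuity, v₂ = v₁·A₁/A₂ = 3.69·(88.2/11.3) = 28.7 m/s.
Bernoulli (h₁ = h₂): P₁ − P₂ = ½ρ(v₂² − v₁²).
P₁ − P₂ = ½·752·(28.7² − 3.69²) = ½·752·811 = 305000 Pa.

ΔP ≈ 305000 Pa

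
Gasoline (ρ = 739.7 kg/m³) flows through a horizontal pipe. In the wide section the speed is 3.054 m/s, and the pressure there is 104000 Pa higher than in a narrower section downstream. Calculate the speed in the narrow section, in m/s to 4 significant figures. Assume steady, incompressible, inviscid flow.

v₂ = 17.04 m/s

Along the level pipe P + ½ρv² is conserved, hence v₂² = v₁² + 2(P₁ − P₂)/ρ.
v₂ = √(3.054² + 2·104000/739.7) = √(9.327 + 281.2) = 17.04 m/s.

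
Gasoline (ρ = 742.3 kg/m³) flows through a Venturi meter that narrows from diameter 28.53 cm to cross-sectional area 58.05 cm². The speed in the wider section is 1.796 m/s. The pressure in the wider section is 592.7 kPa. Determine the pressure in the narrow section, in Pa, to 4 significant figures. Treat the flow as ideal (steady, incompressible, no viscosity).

448700 Pa

Mass conservation (A₁v₁ = A₂v₂) gives v₂ = 1.796 × 639.3/58.05 = 19.78 m/s.
With no height change, Bernoulli's equation is P₁ + ½ρv₁² = P₂ + ½ρv₂².
P₂ = P₁ − ½ρ(v₂² − v₁²) = 592700 − ½·742.3·(19.78² − 1.796²) = 592700 − 144000 = 448700 Pa.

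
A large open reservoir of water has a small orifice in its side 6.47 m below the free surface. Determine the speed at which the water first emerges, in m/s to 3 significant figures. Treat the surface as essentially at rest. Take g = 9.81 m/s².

Bernoulli from surface to hole (P equal, v_surface ≈ 0): v = √(2gh) = √(2×9.81×6.47) = 11.3 m/s.

11.3 m/s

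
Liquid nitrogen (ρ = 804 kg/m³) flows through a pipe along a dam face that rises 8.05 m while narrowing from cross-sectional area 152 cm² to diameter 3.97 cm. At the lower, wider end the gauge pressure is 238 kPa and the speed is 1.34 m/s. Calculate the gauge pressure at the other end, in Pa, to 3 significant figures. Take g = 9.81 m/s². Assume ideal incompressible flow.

66400 Pa

By continuity, v₂ = v₁·A₁/A₂ = 1.34·(152/12.4) = 16.5 m/s.
Applying Bernoulli between the two ends and solving for P₂: P₂ = P₁ + ½ρ(v₁² − v₂²) − ρgΔh.
P₂ = 238000 + ½·804·(1.34² − 16.5²) − 804·9.81·(+8.05) = 238000 + (-108000) − (63500) = 66400 Pa.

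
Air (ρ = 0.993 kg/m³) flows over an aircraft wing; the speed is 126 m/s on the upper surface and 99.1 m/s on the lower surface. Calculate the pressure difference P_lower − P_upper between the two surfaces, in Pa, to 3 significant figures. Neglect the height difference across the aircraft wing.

Bernoulli (same height): P_lower − P_upper = ½ρ(v_upper² − v_lower²).
ΔP = ½·0.993·(126² − 99.1²) = 3010 Pa.

ΔP = 3010 Pa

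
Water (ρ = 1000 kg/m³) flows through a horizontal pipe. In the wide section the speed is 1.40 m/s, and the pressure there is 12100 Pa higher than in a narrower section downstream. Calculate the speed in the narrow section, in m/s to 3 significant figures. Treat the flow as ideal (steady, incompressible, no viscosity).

5.11 m/s

With h₁ = h₂, rearranging Bernoulli gives v₂ = √(v₁² + 2ΔP/ρ).
v₂ = √(1.40² + 2·12100/1000) = √(1.96 + 24.2) = 5.11 m/s.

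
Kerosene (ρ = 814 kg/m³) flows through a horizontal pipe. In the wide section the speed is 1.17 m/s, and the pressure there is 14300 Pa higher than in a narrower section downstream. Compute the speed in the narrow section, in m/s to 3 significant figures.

With h₁ = h₂, rearranging Bernoulli gives v₂ = √(v₁² + 2ΔP/ρ).
v₂ = √(1.17² + 2·14300/814) = √(1.37 + 35.1) = 6.04 m/s.

v₂ = 6.04 m/s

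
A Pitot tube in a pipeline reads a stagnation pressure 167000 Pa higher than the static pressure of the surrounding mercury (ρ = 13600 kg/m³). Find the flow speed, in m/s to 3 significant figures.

v ≈ 4.96 m/s

At the stagnation point the flow is brought to rest, so Bernoulli gives P_stag − P_static = ½ρv².
v = √(2ΔP/ρ) = √(2·167000/13600) = 4.96 m/s.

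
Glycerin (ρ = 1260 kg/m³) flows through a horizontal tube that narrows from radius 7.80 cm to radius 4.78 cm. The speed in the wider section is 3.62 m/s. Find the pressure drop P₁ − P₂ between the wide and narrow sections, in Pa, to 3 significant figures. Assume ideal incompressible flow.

Continuity gives A₁v₁ = A₂v₂, so v₂ = (191 cm²)/(71.8 cm²) × 3.62 m/s = 9.64 m/s.
With no height change, Bernoulli's equation is P₁ + ½ρv₁² = P₂ + ½ρv₂².
P₁ − P₂ = ½·1260·(9.64² − 3.62²) = ½·1260·79.8 = 50300 Pa.

ΔP ≈ 50300 Pa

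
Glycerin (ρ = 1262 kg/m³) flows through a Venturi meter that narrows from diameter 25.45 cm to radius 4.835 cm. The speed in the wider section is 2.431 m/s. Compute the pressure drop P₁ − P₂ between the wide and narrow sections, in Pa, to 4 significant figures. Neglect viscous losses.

Mass conservation (A₁v₁ = A₂v₂) gives v₂ = 2.431 × 508.7/73.44 = 16.84 m/s.
Bernoulli (h₁ = h₂): P₁ − P₂ = ½ρ(v₂² − v₁²).
P₁ − P₂ = ½·1262·(16.84² − 2.431²) = ½·1262·277.6 = 175200 Pa.

ΔP ≈ 175200 Pa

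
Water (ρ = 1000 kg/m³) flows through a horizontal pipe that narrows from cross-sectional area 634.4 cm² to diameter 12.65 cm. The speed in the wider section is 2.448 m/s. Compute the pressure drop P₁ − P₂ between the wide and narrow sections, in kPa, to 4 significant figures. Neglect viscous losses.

By continuity, v₂ = v₁·A₁/A₂ = 2.448·(634.4/125.7) = 12.36 m/s.
Bernoulli (h₁ = h₂): P₁ − P₂ = ½ρ(v₂² − v₁²).
P₁ − P₂ = ½·1000·(12.36² − 2.448²) = ½·1000·146.7 = 73350 Pa.

ΔP ≈ 73.35 kPa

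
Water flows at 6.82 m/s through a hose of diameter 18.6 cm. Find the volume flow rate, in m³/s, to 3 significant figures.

Q ≈ 0.185 m³/s

Q = A·v = 0.0272 m² × 6.82 m/s = 0.185 m³/s.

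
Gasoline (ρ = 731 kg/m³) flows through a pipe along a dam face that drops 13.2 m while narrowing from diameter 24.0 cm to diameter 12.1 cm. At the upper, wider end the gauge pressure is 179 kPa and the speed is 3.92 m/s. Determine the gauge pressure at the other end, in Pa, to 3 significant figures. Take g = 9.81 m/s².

Continuity gives A₁v₁ = A₂v₂, so v₂ = (452 cm²)/(115 cm²) × 3.92 m/s = 15.4 m/s.
Applying Bernoulli between the two ends and solving for P₂: P₂ = P₁ + ½ρ(v₁² − v₂²) − ρgΔh.
P₂ = 179000 + ½·731·(3.92² − 15.4²) − 731·9.81·(−13.2) = 179000 + (-81300) − (-94700) = 192000 Pa.

P₂ = 192000 Pa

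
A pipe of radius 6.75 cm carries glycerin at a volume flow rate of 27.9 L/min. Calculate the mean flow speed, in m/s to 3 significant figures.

Q = 27.9 L/min = 0.000465 m³/s.
v = Q/A = 0.000465 / 0.0143 = 0.0325 m/s.

v ≈ 0.0325 m/s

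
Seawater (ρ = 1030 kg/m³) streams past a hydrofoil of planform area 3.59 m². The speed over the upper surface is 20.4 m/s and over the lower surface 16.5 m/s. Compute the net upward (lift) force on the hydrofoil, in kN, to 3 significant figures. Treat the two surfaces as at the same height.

With equal heights on the two surfaces, Bernoulli gives P_lower − P_upper = ½ρ(v_upper² − v_lower²).
ΔP = ½·1030·(20.4² − 16.5²) = 74100 Pa.
Lift = ΔP · A = 74100 × 3.59 = 266000 N.

F ≈ 266 kN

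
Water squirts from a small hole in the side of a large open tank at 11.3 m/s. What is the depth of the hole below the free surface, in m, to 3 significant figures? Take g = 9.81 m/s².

Torricelli: v = √(2gh), so h = v²/(2g).
h = 11.3²/(2·9.81) = 128/19.62 = 6.51 m.

h ≈ 6.51 m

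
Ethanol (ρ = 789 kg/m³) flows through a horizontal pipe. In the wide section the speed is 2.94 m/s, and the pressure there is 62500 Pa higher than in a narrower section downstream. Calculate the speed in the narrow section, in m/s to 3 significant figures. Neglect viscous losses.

Horizontal Bernoulli: P₁ + ½ρv₁² = P₂ + ½ρv₂², so v₂² = v₁² + 2(P₁ − P₂)/ρ.
v₂ = √(2.94² + 2·62500/789) = √(8.64 + 158) = 12.9 m/s.

v₂ ≈ 12.9 m/s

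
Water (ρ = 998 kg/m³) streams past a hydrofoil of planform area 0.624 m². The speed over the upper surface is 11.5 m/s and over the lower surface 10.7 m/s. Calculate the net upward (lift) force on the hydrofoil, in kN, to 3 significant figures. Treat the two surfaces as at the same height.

From P + ½ρv² = const at equal height, P_low − P_up = ½ρ(v_up² − v_low²).
ΔP = ½·998·(11.5² − 10.7²) = 8860 Pa.
Lift = ΔP · A = 8860 × 0.624 = 5530 N.

F = 5.53 kN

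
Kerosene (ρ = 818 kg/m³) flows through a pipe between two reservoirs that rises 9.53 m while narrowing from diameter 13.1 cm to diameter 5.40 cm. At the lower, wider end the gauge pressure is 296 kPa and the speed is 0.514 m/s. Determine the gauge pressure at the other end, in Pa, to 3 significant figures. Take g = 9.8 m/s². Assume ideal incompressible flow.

P₂ ≈ 216000 Pa

The volume flow rate is constant, so v₂ = (A₁/A₂)v₁ = (135/22.9)·0.514 = 3.02 m/s.
Applying Bernoulli between the two ends and solving for P₂: P₂ = P₁ + ½ρ(v₁² − v₂²) − ρgΔh.
P₂ = 296000 + ½·818·(0.514² − 3.02²) − 818·9.8·(+9.53) = 296000 + (-3630) − (76400) = 216000 Pa.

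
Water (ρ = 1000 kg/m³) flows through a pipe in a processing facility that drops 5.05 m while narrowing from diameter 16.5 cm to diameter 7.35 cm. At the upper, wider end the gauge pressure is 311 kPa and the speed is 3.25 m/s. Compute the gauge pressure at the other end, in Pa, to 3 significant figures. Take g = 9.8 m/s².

By continuity, v₂ = v₁·A₁/A₂ = 3.25·(214/42.4) = 16.4 m/s.
Applying Bernoulli between the two ends and solving for P₂: P₂ = P₁ + ½ρ(v₁² − v₂²) − ρgΔh.
P₂ = 311000 + ½·1000·(3.25² − 16.4²) − 1000·9.8·(−5.05) = 311000 + (-129000) − (-49500) = 232000 Pa.

P₂ ≈ 232000 Pa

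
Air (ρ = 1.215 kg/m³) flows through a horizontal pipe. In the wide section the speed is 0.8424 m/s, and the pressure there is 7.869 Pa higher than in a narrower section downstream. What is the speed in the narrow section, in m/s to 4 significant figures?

3.696 m/s

Along the level pipe P + ½ρv² is conserved, hence v₂² = v₁² + 2(P₁ − P₂)/ρ.
v₂ = √(0.8424² + 2·7.869/1.215) = √(0.7096 + 12.95) = 3.696 m/s.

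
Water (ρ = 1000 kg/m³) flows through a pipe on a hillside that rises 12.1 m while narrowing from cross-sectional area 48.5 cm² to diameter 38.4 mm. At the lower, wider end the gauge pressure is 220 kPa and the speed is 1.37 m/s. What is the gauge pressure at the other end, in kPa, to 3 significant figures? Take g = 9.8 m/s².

The volume flow rate is constant, so v₂ = (A₁/A₂)v₁ = (48.5/11.6)·1.37 = 5.74 m/s.
Applying Bernoulli between the two ends and solving for P₂: P₂ = P₁ + ½ρ(v₁² − v₂²) − ρgΔh.
P₂ = 220000 + ½·1000·(1.37² − 5.74²) − 1000·9.8·(+12.1) = 220000 + (-15500) − (119000) = 85900 Pa.

P₂ ≈ 85.9 kPa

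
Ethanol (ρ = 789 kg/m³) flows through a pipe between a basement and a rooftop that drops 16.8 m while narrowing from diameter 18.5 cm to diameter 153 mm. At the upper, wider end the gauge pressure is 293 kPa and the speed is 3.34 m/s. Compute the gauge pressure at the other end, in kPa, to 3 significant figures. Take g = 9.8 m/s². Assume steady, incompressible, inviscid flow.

P₂ ≈ 418 kPa

Continuity gives A₁v₁ = A₂v₂, so v₂ = (269 cm²)/(184 cm²) × 3.34 m/s = 4.88 m/s.
Bernoulli: P₁ + ½ρv₁² + ρg h₁ = P₂ + ½ρv₂² + ρg h₂, so P₂ = P₁ + ½ρ(v₁² − v₂²) − ρg(h₂ − h₁).
P₂ = 293000 + ½·789·(3.34² − 4.88²) − 789·9.8·(−16.8) = 293000 + (-5010) − (-130000) = 418000 Pa.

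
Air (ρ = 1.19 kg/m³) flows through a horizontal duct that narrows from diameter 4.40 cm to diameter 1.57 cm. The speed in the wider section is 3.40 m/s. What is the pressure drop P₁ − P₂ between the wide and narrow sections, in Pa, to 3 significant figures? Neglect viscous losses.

By continuity, v₂ = v₁·A₁/A₂ = 3.40·(15.2/1.94) = 26.7 m/s.
Along the horizontal streamline, P + ½ρv² is constant.
P₁ − P₂ = ½·1.19·(26.7² − 3.40²) = ½·1.19·702 = 417 Pa.

ΔP ≈ 417 Pa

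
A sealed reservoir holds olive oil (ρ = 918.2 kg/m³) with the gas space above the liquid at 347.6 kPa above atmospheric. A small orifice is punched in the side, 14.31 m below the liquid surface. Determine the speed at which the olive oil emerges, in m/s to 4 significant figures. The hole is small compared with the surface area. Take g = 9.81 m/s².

Take point 1 at the surface (v₁ ≈ 0) and point 2 at the hole (at atmospheric pressure). Bernoulli: P₁ + ρg h = P_atm + ½ρv₂².
With P₁ − P_atm = 347600 Pa, v₂ = √(2gh + 2ΔP/ρ) = √(2·9.81·14.31 + 2·347600/918.2) = 32.22 m/s.

v = 32.22 m/s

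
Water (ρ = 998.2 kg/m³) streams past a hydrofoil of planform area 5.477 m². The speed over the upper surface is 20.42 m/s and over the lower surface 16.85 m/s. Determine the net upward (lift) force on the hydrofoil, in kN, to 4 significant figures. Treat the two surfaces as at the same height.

F = 363.7 kN

The faster flow above has the lower pressure; Bernoulli (same height) gives ΔP = ½ρ(v_up² − v_low²).
ΔP = ½·998.2·(20.42² − 16.85²) = 66410 Pa.
Lift = ΔP · A = 66410 × 5.477 = 363700 N.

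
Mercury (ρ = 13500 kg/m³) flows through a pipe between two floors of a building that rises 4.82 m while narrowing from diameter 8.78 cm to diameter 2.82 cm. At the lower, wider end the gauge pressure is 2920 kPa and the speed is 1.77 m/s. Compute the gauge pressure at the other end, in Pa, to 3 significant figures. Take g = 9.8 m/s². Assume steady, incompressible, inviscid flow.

P₂ ≈ 316000 Pa

Mass conservation (A₁v₁ = A₂v₂) gives v₂ = 1.77 × 60.5/6.25 = 17.2 m/s.
Energy conservation along the streamline gives P₂ = P₁ − ½ρ(v₂² − v₁²) − ρg(h₂ − h₁).
P₂ = 2920000 + ½·13500·(1.77² − 17.2²) − 13500·9.8·(+4.82) = 2920000 + (-1970000) − (638000) = 316000 Pa.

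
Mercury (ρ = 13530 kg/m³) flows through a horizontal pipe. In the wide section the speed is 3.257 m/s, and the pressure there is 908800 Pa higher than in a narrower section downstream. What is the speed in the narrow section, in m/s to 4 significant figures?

v₂ = 12.04 m/s

Horizontal Bernoulli: P₁ + ½ρv₁² = P₂ + ½ρv₂², so v₂² = v₁² + 2(P₁ − P₂)/ρ.
v₂ = √(3.257² + 2·908800/13530) = √(10.61 + 134.3) = 12.04 m/s.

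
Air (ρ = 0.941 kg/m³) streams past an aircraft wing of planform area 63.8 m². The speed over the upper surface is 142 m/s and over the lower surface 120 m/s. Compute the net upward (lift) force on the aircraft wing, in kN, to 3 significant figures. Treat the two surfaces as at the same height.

The faster flow above has the lower pressure; Bernoulli (same height) gives ΔP = ½ρ(v_up² − v_low²).
ΔP = ½·0.941·(142² − 120²) = 2710 Pa.
Lift = ΔP · A = 2710 × 63.8 = 173000 N.

F ≈ 173 kN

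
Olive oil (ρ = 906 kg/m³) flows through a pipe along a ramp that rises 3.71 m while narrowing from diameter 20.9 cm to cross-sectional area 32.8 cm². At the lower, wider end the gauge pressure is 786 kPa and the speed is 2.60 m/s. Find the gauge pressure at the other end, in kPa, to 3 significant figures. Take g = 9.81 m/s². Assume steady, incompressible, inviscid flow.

Mass conservation (A₁v₁ = A₂v₂) gives v₂ = 2.60 × 343/32.8 = 27.2 m/s.
Applying Bernoulli between the two ends and solving for P₂: P₂ = P₁ + ½ρ(v₁² − v₂²) − ρgΔh.
P₂ = 786000 + ½·906·(2.60² − 27.2²) − 906·9.81·(+3.71) = 786000 + (-332000) − (33000) = 421000 Pa.

P₂ ≈ 421 kPa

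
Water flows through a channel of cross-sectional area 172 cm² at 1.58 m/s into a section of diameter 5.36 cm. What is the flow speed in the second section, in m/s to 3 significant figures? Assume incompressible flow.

v₂ ≈ 12.0 m/s

Mass conservation (A₁v₁ = A₂v₂) gives v₂ = 1.58 × 172/22.6 = 12.0 m/s.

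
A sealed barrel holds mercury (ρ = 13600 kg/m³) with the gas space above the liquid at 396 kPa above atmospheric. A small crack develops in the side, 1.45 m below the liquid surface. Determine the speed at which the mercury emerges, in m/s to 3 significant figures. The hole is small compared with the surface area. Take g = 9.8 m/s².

Take point 1 at the surface (v₁ ≈ 0) and point 2 at the hole (at atmospheric pressure). Bernoulli: P₁ + ρg h = P_atm + ½ρv₂².
With P₁ − P_atm = 396000 Pa, v₂ = √(2gh + 2ΔP/ρ) = √(2·9.8·1.45 + 2·396000/13600) = 9.31 m/s.

v ≈ 9.31 m/s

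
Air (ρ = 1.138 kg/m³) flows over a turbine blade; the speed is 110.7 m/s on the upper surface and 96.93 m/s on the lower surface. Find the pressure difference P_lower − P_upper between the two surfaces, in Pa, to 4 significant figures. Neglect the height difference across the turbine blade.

ΔP ≈ 1627 Pa

With negligible Δh, P + ½ρv² is constant, so P_low − P_up = ½ρ(v_up² − v_low²).
ΔP = ½·1.138·(110.7² − 96.93²) = 1627 Pa.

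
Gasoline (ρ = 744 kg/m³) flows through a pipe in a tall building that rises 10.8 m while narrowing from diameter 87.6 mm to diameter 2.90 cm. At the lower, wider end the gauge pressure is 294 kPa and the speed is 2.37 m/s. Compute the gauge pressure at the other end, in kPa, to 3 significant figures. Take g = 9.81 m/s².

43.3 kPa

Mass conservation (A₁v₁ = A₂v₂) gives v₂ = 2.37 × 60.3/6.61 = 21.6 m/s.
Energy conservation along the streamline gives P₂ = P₁ − ½ρ(v₂² − v₁²) − ρg(h₂ − h₁).
P₂ = 294000 + ½·744·(2.37² − 21.6²) − 744·9.81·(+10.8) = 294000 + (-172000) − (78800) = 43300 Pa.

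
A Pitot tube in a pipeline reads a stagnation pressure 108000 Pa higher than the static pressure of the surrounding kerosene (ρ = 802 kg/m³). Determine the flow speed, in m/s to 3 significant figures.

v = 16.4 m/s

Bernoulli between the free stream and the stagnation point: ½ρv² = P_stag − P_static.
v = √(2ΔP/ρ) = √(2·108000/802) = 16.4 m/s.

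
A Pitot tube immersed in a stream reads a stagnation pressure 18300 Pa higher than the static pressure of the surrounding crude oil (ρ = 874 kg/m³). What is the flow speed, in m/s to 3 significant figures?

v = 6.47 m/s

At the stagnation point the flow is brought to rest, so Bernoulli gives P_stag − P_static = ½ρv².
v = √(2ΔP/ρ) = √(2·18300/874) = 6.47 m/s.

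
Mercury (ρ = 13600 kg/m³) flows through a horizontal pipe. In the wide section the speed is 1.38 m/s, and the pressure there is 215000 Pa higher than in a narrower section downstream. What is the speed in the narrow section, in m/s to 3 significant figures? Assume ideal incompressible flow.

Horizontal Bernoulli: P₁ + ½ρv₁² = P₂ + ½ρv₂², so v₂² = v₁² + 2(P₁ − P₂)/ρ.
v₂ = √(1.38² + 2·215000/13600) = √(1.90 + 31.6) = 5.79 m/s.

v₂ ≈ 5.79 m/s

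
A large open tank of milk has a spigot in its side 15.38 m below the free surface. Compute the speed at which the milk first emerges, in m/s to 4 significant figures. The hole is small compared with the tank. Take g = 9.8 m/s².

v ≈ 17.36 m/s

With the surface at rest and both surface and jet at atmospheric pressure, Bernoulli gives ρg h = ½ρv², so v = √(2gh) = √(2·9.8·15.38) = 17.36 m/s.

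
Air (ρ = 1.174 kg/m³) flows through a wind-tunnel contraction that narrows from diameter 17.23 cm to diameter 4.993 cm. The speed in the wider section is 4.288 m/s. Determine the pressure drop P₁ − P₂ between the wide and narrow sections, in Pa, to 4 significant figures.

By continuity, v₂ = v₁·A₁/A₂ = 4.288·(233.2/19.58) = 51.06 m/s.
Along the horizontal streamline, P + ½ρv² is constant.
P₁ − P₂ = ½·1.174·(51.06² − 4.288²) = ½·1.174·2589 = 1520 Pa.

ΔP ≈ 1520 Pa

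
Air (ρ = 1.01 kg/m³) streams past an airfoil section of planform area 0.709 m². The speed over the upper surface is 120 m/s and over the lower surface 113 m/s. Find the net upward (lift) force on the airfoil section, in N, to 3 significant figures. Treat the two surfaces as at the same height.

584 N

From P + ½ρv² = const at equal height, P_low − P_up = ½ρ(v_up² − v_low²).
ΔP = ½·1.01·(120² − 113²) = 824 Pa.
Lift = ΔP · A = 824 × 0.709 = 584 N.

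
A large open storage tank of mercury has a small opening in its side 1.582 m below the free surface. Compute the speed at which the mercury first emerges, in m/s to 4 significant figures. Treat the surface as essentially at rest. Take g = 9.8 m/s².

5.568 m/s

Torricelli's result v = √(2gh) gives v = √(2·9.8·1.582) = 5.568 m/s.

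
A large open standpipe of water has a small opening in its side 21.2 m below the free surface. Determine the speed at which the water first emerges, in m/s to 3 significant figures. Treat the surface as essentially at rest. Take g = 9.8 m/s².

20.4 m/s

Bernoulli from surface to hole (P equal, v_surface ≈ 0): v = √(2gh) = √(2×9.8×21.2) = 20.4 m/s.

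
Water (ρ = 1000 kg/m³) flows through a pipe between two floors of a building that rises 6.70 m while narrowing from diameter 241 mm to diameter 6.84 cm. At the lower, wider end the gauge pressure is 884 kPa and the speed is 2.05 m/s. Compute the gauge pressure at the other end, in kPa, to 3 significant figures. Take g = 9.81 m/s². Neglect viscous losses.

By continuity, v₂ = v₁·A₁/A₂ = 2.05·(456/36.7) = 25.4 m/s.
Applying Bernoulli between the two ends and solving for P₂: P₂ = P₁ + ½ρ(v₁² − v₂²) − ρgΔh.
P₂ = 884000 + ½·1000·(2.05² − 25.4²) − 1000·9.81·(+6.70) = 884000 + (-322000) − (65700) = 497000 Pa.

P₂ = 497 kPa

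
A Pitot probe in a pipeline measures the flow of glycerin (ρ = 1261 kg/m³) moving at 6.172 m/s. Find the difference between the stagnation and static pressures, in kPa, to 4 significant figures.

The dynamic pressure equals the rise in static pressure at the stagnation point: ΔP = ½ρv².
ΔP = ½·1261·6.172² = 24020 Pa.

ΔP = 24.02 kPa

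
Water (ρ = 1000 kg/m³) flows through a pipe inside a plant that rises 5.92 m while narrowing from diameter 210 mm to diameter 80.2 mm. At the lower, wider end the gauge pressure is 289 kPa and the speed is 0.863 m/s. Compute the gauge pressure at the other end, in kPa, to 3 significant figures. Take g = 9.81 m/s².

By continuity, v₂ = v₁·A₁/A₂ = 0.863·(346/50.5) = 5.92 m/s.
Energy conservation along the streamline gives P₂ = P₁ − ½ρ(v₂² − v₁²) − ρg(h₂ − h₁).
P₂ = 289000 + ½·1000·(0.863² − 5.92²) − 1000·9.81·(+5.92) = 289000 + (-17100) − (58100) = 214000 Pa.

P₂ = 214 kPa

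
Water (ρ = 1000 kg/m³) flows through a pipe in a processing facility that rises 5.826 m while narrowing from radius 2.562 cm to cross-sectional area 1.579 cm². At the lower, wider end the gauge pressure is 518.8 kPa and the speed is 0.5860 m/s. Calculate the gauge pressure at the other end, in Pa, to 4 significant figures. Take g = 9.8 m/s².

By continuity, v₂ = v₁·A₁/A₂ = 0.5860·(20.62/1.579) = 7.653 m/s.
Applying Bernoulli between the two ends and solving for P₂: P₂ = P₁ + ½ρ(v₁² − v₂²) − ρgΔh.
P₂ = 518800 + ½·1000·(0.5860² − 7.653²) − 1000·9.8·(+5.826) = 518800 + (-29110) − (57090) = 432600 Pa.

432600 Pa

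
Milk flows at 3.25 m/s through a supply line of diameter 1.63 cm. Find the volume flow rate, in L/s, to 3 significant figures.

Q ≈ 0.678 L/s

Q = A·v = 0.000209 m² × 3.25 m/s = 0.000678 m³/s.
Converting: 0.000678 m³/s × 1000 = 0.678 L/s.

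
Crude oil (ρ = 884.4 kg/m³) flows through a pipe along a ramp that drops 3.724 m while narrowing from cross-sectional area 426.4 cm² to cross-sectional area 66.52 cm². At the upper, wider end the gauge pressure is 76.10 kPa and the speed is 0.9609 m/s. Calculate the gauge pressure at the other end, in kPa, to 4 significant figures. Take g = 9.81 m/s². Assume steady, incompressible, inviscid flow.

The volume flow rate is constant, so v₂ = (A₁/A₂)v₁ = (426.4/66.52)·0.9609 = 6.159 m/s.
Applying Bernoulli between the two ends and solving for P₂: P₂ = P₁ + ½ρ(v₁² − v₂²) − ρgΔh.
P₂ = 76100 + ½·884.4·(0.9609² − 6.159²) − 884.4·9.81·(−3.724) = 76100 + (-16370) − (-32310) = 92040 Pa.

92.04 kPa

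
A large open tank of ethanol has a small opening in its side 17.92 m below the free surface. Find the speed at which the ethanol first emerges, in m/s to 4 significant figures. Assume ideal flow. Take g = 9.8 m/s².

The surface is effectively still and both ends are open, so ½v² = gh and v = √(2·9.8·17.92) = 18.74 m/s.

v = 18.74 m/s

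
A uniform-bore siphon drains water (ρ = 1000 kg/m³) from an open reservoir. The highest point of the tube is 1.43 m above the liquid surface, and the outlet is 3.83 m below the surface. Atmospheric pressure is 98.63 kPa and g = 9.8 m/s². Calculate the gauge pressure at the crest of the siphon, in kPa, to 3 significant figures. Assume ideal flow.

The outlet speed comes from Torricelli: v = √(2g·3.83) = 8.66 m/s.
With constant cross-section the crest speed equals v; applying Bernoulli from the surface up to the crest, P_top = P_atm − ½ρv² − ρg·h_top.
P_top = 98630 − ½·1000·8.66² − 1000·9.8·1.43 = 47100 Pa. So P_gauge = P_top − P_atm = -51500 Pa.

P_gauge = -51.5 kPa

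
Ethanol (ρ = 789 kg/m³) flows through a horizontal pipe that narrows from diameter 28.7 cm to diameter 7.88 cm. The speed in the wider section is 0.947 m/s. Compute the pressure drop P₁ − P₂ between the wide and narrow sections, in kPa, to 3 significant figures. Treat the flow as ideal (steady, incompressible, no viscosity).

Mass conservation (A₁v₁ = A₂v₂) gives v₂ = 0.947 × 647/48.8 = 12.6 m/s.
With no height change, Bernoulli's equation is P₁ + ½ρv₁² = P₂ + ½ρv₂².
P₁ − P₂ = ½·789·(12.6² − 0.947²) = ½·789·157 = 61900 Pa.

ΔP = 61.9 kPa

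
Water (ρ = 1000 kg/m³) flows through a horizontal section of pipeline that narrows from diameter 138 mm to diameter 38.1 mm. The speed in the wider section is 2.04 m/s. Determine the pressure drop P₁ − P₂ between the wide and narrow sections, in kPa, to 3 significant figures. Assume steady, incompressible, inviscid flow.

Mass conservation (A₁v₁ = A₂v₂) gives v₂ = 2.04 × 150/11.4 = 26.8 m/s.
With no height change, Bernoulli's equation is P₁ + ½ρv₁² = P₂ + ½ρv₂².
P₁ − P₂ = ½·1000·(26.8² − 2.04²) = ½·1000·712 = 356000 Pa.

ΔP ≈ 356 kPa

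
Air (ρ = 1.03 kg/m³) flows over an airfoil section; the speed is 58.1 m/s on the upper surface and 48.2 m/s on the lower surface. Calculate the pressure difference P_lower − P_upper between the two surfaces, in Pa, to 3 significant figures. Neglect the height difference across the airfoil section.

Bernoulli (same height): P_lower − P_upper = ½ρ(v_upper² − v_lower²).
ΔP = ½·1.03·(58.1² − 48.2²) = 542 Pa.

ΔP = 542 Pa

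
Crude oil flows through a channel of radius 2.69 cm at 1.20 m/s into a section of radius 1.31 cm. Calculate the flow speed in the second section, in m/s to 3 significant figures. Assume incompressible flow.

Continuity gives A₁v₁ = A₂v₂, so v₂ = (22.7 cm²)/(5.39 cm²) × 1.20 m/s = 5.06 m/s.

v₂ ≈ 5.06 m/s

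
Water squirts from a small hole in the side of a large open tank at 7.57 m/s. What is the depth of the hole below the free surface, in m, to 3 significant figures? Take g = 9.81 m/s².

For a small hole in a large open tank, ½v² = gh, giving h = v²/(2g).
h = 7.57²/(2·9.81) = 57.3/19.62 = 2.92 m.

h ≈ 2.92 m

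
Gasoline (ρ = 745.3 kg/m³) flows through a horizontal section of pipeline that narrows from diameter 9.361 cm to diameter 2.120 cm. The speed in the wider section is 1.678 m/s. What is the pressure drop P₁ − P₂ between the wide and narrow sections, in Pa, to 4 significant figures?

Continuity gives A₁v₁ = A₂v₂, so v₂ = (68.82 cm²)/(3.530 cm²) × 1.678 m/s = 32.72 m/s.
With no height change, Bernoulli's equation is P₁ + ½ρv₁² = P₂ + ½ρv₂².
P₁ − P₂ = ½·745.3·(32.72² − 1.678²) = ½·745.3·1068 = 397800 Pa.

ΔP ≈ 397800 Pa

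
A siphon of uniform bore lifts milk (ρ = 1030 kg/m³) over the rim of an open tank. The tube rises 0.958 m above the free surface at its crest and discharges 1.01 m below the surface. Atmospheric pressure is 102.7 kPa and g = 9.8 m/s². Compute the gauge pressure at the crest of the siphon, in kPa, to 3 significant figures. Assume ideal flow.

-19.9 kPa

Bernoulli surface→outlet gives ½v² = g·h_out, so v = √(2·9.8·1.01) = 4.45 m/s.
With constant cross-section the crest speed equals v; applying Bernoulli from the surface up to the crest, P_top = P_atm − ½ρv² − ρg·h_top.
P_top = 102700 − ½·1030·4.45² − 1030·9.8·0.958 = 82800 Pa. So P_gauge = P_top − P_atm = -19900 Pa.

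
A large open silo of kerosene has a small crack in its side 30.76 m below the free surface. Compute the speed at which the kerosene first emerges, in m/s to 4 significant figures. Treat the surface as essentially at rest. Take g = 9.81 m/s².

v ≈ 24.57 m/s

The surface is effectively still and both ends are open, so ½v² = gh and v = √(2·9.81·30.76) = 24.57 m/s.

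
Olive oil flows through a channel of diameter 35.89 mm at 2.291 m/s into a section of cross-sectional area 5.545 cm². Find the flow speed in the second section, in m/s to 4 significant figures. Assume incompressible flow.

Mass conservation (A₁v₁ = A₂v₂) gives v₂ = 2.291 × 10.12/5.545 = 4.180 m/s.

v₂ ≈ 4.180 m/s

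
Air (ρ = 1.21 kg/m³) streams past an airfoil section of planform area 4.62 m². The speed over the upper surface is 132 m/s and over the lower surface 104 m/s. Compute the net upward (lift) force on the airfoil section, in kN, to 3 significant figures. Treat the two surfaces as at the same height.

The faster flow above has the lower pressure; Bernoulli (same height) gives ΔP = ½ρ(v_up² − v_low²).
ΔP = ½·1.21·(132² − 104²) = 4000 Pa.
Lift = ΔP · A = 4000 × 4.62 = 18500 N.

F = 18.5 kN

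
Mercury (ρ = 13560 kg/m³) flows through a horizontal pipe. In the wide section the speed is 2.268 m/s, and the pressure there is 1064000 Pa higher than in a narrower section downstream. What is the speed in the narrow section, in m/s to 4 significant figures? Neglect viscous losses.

Horizontal Bernoulli: P₁ + ½ρv₁² = P₂ + ½ρv₂², so v₂² = v₁² + 2(P₁ − P₂)/ρ.
v₂ = √(2.268² + 2·1064000/13560) = √(5.144 + 156.9) = 12.73 m/s.

v₂ ≈ 12.73 m/s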